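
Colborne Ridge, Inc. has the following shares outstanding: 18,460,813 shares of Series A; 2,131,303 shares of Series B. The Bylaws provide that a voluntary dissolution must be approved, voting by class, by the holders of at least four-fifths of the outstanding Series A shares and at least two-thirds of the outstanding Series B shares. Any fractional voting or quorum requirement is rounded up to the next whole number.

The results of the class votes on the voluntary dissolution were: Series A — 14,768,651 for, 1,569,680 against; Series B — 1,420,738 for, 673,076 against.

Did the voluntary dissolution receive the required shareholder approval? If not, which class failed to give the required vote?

Not approved — the Series B shares did not give the required vote.

Series A: 4/5 of 18460813 = 14768650.40, rounded up to 14768651; 14,768,651 required, 14,768,651 in favor — approved.
Series B: 2/3 of 2131303 = 1420868.67, rounded up to 1420869; 1,420,869 required, 1,420,738 in favor — not approved.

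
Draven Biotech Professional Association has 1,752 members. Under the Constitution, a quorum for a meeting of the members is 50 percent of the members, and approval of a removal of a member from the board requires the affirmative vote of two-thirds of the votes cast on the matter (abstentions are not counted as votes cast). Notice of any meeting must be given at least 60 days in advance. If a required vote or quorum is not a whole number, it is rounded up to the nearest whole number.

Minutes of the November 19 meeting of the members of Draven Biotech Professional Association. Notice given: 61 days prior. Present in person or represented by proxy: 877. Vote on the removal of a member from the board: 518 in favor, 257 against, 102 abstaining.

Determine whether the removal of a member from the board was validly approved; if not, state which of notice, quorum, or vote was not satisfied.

Valid — all requirements satisfied.

Notice: 61 days given; 60 required. Satisfied.
Quorum: 50% of 1,752 = 876; 877 present. Satisfied.
Vote: requires two-thirds of the votes cast (877 − 102 abstaining = 775); 2/3 of 775 = 516.67, rounded up to 517, so 517 needed; 518 in favor. Satisfied.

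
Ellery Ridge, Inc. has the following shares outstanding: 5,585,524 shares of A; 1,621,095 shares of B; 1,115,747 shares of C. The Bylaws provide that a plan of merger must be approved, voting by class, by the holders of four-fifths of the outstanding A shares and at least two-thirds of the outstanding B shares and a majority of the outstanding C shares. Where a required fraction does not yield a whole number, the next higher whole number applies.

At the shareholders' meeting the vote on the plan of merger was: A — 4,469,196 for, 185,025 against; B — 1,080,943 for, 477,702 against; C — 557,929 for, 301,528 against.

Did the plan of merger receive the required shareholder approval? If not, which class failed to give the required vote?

Approved — every class gave the required vote.

A: 4/5 of 5585524 = 4468419.20, rounded up to 4468420; 4,468,420 required, 4,469,196 in favor — approved.
B: 2/3 of 1621095 = 1080730; 1,080,730 required, 1,080,943 in favor — approved.
C: a majority of 1115747 is 557874; 557,874 required, 557,929 in favor — approved.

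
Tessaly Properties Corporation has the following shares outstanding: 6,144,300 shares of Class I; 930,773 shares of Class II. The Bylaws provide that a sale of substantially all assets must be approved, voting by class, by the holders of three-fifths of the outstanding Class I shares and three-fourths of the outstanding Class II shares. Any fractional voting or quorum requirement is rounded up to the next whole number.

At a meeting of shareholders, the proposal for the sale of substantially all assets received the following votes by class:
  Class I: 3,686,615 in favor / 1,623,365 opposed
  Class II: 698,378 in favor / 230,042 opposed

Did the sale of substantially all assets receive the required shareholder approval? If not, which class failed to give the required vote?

Approved — every class gave the required vote.

Class I: 3/5 of 6144300 = 3686580; 3,686,580 required, 3,686,615 in favor — approved.
Class II: 3/4 of 930773 = 698079.75, rounded up to 698080; 698,080 required, 698,378 in favor — approved.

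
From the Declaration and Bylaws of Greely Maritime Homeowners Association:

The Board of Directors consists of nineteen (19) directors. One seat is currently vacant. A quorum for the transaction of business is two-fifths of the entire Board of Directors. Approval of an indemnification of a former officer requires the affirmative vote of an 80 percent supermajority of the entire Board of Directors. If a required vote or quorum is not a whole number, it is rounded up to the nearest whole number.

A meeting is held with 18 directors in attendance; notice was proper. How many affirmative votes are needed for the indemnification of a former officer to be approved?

The indemnification of a former officer requires four-fifths of the entire Board of Directors (19).
4/5 of 19 = 15.20, rounded up to 16.

16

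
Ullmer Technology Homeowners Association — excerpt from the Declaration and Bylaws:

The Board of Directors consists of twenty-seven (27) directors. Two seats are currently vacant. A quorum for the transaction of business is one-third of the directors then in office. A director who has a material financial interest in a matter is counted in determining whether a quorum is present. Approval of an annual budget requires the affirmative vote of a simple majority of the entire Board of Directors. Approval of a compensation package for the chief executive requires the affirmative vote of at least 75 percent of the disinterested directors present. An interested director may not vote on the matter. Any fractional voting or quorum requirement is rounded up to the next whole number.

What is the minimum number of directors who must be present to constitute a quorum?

1/3 of 25 = 8.33, rounded up to 9.

9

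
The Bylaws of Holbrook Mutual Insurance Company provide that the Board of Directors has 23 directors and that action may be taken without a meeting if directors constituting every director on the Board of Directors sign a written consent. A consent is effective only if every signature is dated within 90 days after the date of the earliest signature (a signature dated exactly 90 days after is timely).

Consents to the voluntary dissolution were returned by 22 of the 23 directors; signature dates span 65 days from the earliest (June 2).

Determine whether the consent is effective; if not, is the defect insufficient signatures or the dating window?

Not effective — insufficient signatures.

Signatures required: the unanimous vote of 23 — unanimous means all 23, so 23 needed; 22 signed. Insufficient.
Dating window: the latest signature is 65 days after the earliest; the limit is 90 days. Within the window.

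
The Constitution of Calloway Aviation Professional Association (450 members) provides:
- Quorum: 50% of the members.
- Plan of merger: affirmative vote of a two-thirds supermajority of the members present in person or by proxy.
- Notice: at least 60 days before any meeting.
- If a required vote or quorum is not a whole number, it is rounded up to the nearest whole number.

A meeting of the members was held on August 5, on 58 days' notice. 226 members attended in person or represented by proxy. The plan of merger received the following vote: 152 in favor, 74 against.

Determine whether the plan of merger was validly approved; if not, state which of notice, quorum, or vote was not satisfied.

Notice: 58 days given; 60 required. Not satisfied.
Quorum: 50% of 450 = 225; 226 present. Satisfied.
Vote: requires two-thirds of those present (226); 2/3 of 226 = 150.67, rounded up to 151, so 151 needed; 152 in favor. Satisfied.

Invalid — notice requirement not satisfied.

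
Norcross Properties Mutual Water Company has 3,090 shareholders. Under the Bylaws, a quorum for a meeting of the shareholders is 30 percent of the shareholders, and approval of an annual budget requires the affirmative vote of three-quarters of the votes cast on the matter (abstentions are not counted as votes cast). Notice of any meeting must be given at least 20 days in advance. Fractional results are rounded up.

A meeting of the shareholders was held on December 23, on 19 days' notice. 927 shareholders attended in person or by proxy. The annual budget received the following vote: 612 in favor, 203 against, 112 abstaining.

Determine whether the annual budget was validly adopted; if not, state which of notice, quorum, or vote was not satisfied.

Invalid — notice requirement not satisfied.

Notice: 19 days given; 20 required. Not satisfied.
Quorum: 30% of 3,090 = 927; 927 present. Satisfied.
Vote: requires three-fourths of the votes cast (927 − 112 abstaining = 815); 3/4 of 815 = 611.25, rounded up to 612, so 612 needed; 612 in favor. Satisfied.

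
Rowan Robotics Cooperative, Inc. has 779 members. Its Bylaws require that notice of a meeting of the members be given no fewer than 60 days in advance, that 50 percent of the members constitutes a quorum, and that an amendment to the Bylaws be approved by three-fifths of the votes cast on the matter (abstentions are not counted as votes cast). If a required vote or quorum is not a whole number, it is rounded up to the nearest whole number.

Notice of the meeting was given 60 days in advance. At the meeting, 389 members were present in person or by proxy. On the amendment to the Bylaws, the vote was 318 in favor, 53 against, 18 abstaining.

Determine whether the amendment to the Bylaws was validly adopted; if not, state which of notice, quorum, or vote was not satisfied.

Invalid — quorum requirement not satisfied.

Notice: 60 days given; 60 required. Satisfied.
Quorum: 50% of 779 = 389.50, rounded up to 390; 389 present. Not satisfied.
Vote: requires three-fifths of the votes cast (389 − 18 abstaining = 371); 3/5 of 371 = 222.60, rounded up to 223, so 223 needed; 318 in favor. Satisfied.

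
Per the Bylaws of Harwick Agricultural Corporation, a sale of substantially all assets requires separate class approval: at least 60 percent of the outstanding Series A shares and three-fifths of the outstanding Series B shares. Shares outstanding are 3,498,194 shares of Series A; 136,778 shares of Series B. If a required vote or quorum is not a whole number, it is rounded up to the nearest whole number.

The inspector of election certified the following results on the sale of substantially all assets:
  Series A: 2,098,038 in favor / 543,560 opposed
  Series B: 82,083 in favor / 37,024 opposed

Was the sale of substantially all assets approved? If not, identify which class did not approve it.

Not approved — the Series A shares did not give the required vote.

Series A: 3/5 of 3498194 = 2098916.40, rounded up to 2098917; 2,098,917 required, 2,098,038 in favor — not approved.
Series B: 3/5 of 136778 = 82066.80, rounded up to 82067; 82,067 required, 82,083 in favor — approved.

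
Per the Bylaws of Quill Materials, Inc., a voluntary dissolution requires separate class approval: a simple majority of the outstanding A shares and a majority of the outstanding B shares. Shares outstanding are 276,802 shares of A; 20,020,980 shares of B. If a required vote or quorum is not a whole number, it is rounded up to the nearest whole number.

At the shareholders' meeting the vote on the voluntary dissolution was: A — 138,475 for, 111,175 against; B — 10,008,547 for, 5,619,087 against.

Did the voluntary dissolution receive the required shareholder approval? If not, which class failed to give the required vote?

Not approved — the B shares did not give the required vote.

A: a majority of 276802 is 138402; 138,402 required, 138,475 in favor — approved.
B: a majority of 20020980 is 10010491; 10,010,491 required, 10,008,547 in favor — not approved.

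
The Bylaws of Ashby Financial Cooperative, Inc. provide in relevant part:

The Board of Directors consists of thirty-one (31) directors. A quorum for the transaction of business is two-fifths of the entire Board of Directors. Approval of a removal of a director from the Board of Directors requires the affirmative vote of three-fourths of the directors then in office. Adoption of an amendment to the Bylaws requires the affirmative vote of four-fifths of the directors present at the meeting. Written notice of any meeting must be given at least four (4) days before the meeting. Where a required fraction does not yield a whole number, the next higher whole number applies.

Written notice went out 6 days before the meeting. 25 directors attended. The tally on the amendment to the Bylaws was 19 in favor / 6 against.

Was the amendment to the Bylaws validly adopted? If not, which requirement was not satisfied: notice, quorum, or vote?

Notice: 6 days given; 4 required (6 ≥ 4). Satisfied.
Quorum: 25 present; quorum is 13. Satisfied.
Vote: the amendment to the Bylaws requires four-fifths of the directors present (25). 4/5 of 25 = 20, so 20 affirmative votes are needed; 19 voted in favor. Not satisfied.

Invalid — vote requirement not satisfied.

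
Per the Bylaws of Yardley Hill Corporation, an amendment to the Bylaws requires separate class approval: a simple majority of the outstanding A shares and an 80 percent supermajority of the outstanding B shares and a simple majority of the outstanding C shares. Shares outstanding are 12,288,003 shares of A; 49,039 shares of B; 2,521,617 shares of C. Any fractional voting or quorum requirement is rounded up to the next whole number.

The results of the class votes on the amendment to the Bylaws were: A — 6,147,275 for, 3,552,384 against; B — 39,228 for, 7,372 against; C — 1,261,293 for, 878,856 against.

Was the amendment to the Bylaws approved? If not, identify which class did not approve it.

A: a majority of 12288003 is 6144002; 6,144,002 required, 6,147,275 in favor — approved.
B: 4/5 of 49039 = 39231.20, rounded up to 39232; 39,232 required, 39,228 in favor — not approved.
C: a majority of 2521617 is 1260809; 1,260,809 required, 1,261,293 in favor — approved.

Not approved — the B shares did not give the required vote.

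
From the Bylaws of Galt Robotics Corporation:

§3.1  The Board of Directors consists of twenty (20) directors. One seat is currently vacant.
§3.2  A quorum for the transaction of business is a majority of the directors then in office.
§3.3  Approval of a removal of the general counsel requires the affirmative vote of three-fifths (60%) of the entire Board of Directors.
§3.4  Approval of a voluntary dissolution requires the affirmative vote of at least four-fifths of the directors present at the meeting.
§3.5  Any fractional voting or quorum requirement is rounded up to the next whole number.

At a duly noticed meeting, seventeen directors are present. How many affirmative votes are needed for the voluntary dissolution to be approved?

14

The voluntary dissolution requires four-fifths of the directors present (17).
4/5 of 17 = 13.60, rounded up to 14.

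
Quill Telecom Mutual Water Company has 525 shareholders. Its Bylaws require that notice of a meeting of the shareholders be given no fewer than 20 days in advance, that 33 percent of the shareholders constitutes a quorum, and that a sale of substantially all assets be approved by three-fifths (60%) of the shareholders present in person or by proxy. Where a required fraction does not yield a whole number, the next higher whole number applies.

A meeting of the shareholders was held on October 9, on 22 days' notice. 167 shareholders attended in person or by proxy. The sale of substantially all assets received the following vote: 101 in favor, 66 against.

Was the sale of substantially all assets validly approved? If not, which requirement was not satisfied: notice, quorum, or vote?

Notice: 22 days given; 20 required. Satisfied.
Quorum: 33% of 525 = 173.25, rounded up to 174; 167 present. Not satisfied.
Vote: requires three-fifths of those present (167); 3/5 of 167 = 100.20, rounded up to 101, so 101 needed; 101 in favor. Satisfied.

Invalid — quorum requirement not satisfied.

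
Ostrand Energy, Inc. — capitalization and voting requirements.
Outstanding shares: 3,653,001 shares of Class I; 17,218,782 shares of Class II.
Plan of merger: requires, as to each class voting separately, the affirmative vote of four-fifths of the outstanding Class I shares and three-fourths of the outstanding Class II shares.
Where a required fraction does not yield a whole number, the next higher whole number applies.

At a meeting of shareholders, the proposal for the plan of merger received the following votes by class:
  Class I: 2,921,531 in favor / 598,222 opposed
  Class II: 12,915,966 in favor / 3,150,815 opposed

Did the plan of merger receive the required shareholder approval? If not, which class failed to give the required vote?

Not approved — the Class I shares did not give the required vote.

Class I: 4/5 of 3653001 = 2922400.80, rounded up to 2922401; 2,922,401 required, 2,921,531 in favor — not approved.
Class II: 3/4 of 17218782 = 12914086.50, rounded up to 12914087; 12,914,087 required, 12,915,966 in favor — approved.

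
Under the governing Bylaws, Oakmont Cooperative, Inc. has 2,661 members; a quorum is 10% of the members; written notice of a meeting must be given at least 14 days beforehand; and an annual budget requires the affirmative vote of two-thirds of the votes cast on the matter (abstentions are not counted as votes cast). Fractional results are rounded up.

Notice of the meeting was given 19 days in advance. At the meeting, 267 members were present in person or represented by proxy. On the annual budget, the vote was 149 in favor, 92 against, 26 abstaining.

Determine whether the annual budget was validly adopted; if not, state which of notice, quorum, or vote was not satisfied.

Invalid — vote requirement not satisfied.

Notice: 19 days given; 14 required. Satisfied.
Quorum: 10% of 2,661 = 266.10, rounded up to 267; 267 present. Satisfied.
Vote: requires two-thirds of the votes cast (267 − 26 abstaining = 241); 2/3 of 241 = 160.67, rounded up to 161, so 161 needed; 149 in favor. Not satisfied.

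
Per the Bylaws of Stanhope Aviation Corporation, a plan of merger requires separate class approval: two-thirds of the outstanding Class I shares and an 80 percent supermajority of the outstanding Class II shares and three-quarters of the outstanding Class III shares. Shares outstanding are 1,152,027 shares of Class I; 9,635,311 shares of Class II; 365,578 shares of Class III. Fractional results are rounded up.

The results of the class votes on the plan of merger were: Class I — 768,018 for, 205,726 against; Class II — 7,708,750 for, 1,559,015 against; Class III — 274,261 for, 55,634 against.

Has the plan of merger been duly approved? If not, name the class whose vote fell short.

Class I: 2/3 of 1152027 = 768018; 768,018 required, 768,018 in favor — approved.
Class II: 4/5 of 9635311 = 7708248.80, rounded up to 7708249; 7,708,249 required, 7,708,750 in favor — approved.
Class III: 3/4 of 365578 = 274183.50, rounded up to 274184; 274,184 required, 274,261 in favor — approved.

Approved — every class gave the required vote.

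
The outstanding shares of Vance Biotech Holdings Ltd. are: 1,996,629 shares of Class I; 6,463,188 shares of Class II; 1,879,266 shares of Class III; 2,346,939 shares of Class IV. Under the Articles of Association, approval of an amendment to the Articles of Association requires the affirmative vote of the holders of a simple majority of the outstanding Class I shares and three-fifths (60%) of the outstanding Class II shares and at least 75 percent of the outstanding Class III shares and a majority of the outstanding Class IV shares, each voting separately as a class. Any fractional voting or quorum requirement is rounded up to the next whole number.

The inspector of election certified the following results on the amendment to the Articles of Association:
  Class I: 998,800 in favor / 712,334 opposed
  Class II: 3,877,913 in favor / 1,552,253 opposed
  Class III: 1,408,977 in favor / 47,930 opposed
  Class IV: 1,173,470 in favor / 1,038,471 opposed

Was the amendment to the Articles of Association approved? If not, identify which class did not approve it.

Not approved — the Class III shares did not give the required vote.

Class I: a majority of 1996629 is 998315; 998,315 required, 998,800 in favor — approved.
Class II: 3/5 of 6463188 = 3877912.80, rounded up to 3877913; 3,877,913 required, 3,877,913 in favor — approved.
Class III: 3/4 of 1879266 = 1409449.50, rounded up to 1409450; 1,409,450 required, 1,408,977 in favor — not approved.
Class IV: a majority of 2346939 is 1173470; 1,173,470 required, 1,173,470 in favor — approved.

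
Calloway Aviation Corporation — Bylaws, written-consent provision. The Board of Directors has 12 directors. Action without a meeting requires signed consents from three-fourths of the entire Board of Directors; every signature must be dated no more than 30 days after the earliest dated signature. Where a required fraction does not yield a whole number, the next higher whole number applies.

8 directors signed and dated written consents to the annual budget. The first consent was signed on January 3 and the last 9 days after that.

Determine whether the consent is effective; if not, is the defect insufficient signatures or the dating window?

Not effective — insufficient signatures.

Signatures required: three-fourths of 12 — 3/4 of 12 = 9, so 9 needed; 8 signed. Insufficient.
Dating window: the latest signature is 9 days after the earliest; the limit is 30 days. Within the window.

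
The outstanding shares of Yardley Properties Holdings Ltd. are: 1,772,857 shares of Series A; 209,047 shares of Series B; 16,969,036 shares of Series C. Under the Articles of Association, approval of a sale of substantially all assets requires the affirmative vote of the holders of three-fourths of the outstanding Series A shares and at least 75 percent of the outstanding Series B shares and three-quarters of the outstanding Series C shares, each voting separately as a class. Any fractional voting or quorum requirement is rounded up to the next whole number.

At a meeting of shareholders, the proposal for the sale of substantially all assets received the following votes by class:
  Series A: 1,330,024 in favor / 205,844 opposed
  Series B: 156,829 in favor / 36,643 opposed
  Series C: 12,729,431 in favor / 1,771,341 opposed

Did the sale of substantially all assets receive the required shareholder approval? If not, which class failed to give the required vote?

Approved — every class gave the required vote.

Series A: 3/4 of 1772857 = 1329642.75, rounded up to 1329643; 1,329,643 required, 1,330,024 in favor — approved.
Series B: 3/4 of 209047 = 156785.25, rounded up to 156786; 156,786 required, 156,829 in favor — approved.
Series C: 3/4 of 16969036 = 12726777; 12,726,777 required, 12,729,431 in favor — approved.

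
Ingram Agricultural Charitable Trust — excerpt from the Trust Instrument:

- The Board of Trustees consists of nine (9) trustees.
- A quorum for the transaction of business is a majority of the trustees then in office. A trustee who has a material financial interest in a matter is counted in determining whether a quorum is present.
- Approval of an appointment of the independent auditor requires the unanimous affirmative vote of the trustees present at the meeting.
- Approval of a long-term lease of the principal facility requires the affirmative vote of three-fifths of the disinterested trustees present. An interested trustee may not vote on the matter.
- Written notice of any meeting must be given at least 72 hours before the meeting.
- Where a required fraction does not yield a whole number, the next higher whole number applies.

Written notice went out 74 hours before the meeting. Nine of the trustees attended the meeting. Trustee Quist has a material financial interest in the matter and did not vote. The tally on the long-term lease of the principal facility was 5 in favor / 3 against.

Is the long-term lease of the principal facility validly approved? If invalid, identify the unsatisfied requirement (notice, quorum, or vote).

Valid — all requirements satisfied.

Notice: 74 hours given; 72 required (74 ≥ 72). Satisfied.
Quorum: 9 present (interested trustees count toward quorum); quorum is 5. Satisfied.
Vote: the long-term lease of the principal facility requires three-fifths of the disinterested trustees present (9 − 1 = 8). 3/5 of 8 = 4.80, rounded up to 5, so 5 affirmative votes are needed; 5 voted in favor. Satisfied.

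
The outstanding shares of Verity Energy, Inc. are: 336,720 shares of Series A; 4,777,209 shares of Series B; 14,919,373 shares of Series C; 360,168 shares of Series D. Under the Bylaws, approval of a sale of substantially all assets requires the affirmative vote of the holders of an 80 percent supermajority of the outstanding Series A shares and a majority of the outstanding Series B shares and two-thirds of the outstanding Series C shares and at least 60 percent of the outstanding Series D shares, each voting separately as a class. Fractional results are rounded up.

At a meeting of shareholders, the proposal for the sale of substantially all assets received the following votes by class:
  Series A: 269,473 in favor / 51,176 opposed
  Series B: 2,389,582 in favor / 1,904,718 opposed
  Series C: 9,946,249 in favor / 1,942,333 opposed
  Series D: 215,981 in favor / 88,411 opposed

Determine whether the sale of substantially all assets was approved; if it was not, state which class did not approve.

Not approved — the Series D shares did not give the required vote.

Series A: 4/5 of 336720 = 269376; 269,376 required, 269,473 in favor — approved.
Series B: a majority of 4777209 is 2388605; 2,388,605 required, 2,389,582 in favor — approved.
Series C: 2/3 of 14919373 = 9946248.67, rounded up to 9946249; 9,946,249 required, 9,946,249 in favor — approved.
Series D: 3/5 of 360168 = 216100.80, rounded up to 216101; 216,101 required, 215,981 in favor — not approved.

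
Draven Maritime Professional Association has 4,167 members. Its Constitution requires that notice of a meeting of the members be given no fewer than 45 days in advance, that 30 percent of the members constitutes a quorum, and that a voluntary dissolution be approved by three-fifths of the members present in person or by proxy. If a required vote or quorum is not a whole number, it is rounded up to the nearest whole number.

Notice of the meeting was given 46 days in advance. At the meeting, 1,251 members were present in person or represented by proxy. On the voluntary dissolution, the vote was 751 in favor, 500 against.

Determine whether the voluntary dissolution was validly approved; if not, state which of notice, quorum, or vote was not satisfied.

Valid — all requirements satisfied.

Notice: 46 days given; 45 required. Satisfied.
Quorum: 30% of 4,167 = 1,250.10, rounded up to 1,251; 1,251 present. Satisfied.
Vote: requires three-fifths of those present (1,251); 3/5 of 1251 = 750.60, rounded up to 751, so 751 needed; 751 in favor. Satisfied.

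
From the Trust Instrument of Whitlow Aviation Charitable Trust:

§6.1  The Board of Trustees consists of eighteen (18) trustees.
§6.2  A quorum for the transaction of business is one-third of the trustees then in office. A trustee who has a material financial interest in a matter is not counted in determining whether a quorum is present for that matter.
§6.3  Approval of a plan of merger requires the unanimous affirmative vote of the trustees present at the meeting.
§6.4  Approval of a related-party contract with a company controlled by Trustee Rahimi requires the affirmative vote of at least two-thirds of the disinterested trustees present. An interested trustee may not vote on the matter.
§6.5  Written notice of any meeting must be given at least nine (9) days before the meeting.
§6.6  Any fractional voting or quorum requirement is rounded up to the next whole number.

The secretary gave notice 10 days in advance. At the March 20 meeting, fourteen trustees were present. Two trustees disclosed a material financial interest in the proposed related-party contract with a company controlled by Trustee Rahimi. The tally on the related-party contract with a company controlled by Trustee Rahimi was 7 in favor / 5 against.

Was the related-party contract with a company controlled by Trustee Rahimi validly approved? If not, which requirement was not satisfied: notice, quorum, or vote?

Invalid — vote requirement not satisfied.

Notice: 10 days given; 9 required (10 ≥ 9). Satisfied.
Quorum: 14 present, but the 2 interested trustees do not count, leaving 12. Quorum is 6. Satisfied.
Vote: the related-party contract with a company controlled by Trustee Rahimi requires two-thirds of the disinterested trustees present (14 − 2 = 12). 2/3 of 12 = 8, so 8 affirmative votes are needed; 7 voted in favor. Not satisfied.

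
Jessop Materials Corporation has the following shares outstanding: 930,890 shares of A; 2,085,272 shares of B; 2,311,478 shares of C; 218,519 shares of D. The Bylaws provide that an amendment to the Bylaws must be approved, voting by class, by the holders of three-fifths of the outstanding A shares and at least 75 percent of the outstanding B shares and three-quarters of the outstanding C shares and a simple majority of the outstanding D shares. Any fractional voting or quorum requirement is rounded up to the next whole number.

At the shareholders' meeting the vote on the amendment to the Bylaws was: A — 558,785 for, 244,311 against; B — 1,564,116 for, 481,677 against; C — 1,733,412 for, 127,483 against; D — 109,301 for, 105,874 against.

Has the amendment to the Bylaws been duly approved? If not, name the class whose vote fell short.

A: 3/5 of 930890 = 558534; 558,534 required, 558,785 in favor — approved.
B: 3/4 of 2085272 = 1563954; 1,563,954 required, 1,564,116 in favor — approved.
C: 3/4 of 2311478 = 1733608.50, rounded up to 1733609; 1,733,609 required, 1,733,412 in favor — not approved.
D: a majority of 218519 is 109260; 109,260 required, 109,301 in favor — approved.

Not approved — the C shares did not give the required vote.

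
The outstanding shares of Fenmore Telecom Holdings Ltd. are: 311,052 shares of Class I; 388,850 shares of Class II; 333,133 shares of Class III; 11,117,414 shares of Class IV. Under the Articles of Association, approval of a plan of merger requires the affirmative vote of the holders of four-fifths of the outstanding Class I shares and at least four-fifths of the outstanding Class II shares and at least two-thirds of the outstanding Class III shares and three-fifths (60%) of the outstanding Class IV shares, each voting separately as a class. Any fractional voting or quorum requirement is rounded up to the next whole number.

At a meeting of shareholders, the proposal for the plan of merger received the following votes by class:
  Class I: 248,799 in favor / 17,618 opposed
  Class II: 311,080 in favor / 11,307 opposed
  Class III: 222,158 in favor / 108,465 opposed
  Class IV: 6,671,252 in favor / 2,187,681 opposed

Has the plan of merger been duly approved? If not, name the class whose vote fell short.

Class I: 4/5 of 311052 = 248841.60, rounded up to 248842; 248,842 required, 248,799 in favor — not approved.
Class II: 4/5 of 388850 = 311080; 311,080 required, 311,080 in favor — approved.
Class III: 2/3 of 333133 = 222088.67, rounded up to 222089; 222,089 required, 222,158 in favor — approved.
Class IV: 3/5 of 11117414 = 6670448.40, rounded up to 6670449; 6,670,449 required, 6,671,252 in favor — approved.

Not approved — the Class I shares did not give the required vote.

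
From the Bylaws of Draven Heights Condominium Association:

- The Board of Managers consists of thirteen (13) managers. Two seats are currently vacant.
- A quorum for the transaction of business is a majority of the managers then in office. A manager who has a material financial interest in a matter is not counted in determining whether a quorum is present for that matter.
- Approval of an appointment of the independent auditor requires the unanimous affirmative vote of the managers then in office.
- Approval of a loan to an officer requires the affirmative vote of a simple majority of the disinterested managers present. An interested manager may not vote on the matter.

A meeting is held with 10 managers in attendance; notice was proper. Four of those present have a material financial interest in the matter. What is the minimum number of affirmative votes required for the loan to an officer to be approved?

The loan to an officer requires a majority of the disinterested managers present (10 − 4 = 6).
A majority of 6 is 4.

4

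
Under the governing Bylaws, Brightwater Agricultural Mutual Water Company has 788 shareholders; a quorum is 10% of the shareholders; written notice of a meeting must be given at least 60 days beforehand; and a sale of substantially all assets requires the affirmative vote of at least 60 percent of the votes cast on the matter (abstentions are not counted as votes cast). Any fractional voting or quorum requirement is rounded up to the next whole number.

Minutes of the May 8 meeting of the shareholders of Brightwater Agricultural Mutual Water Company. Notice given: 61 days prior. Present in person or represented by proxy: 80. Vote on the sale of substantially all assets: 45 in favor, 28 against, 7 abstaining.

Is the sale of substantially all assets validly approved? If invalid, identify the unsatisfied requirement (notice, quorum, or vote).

Notice: 61 days given; 60 required. Satisfied.
Quorum: 10% of 788 = 78.80, rounded up to 79; 80 present. Satisfied.
Vote: requires three-fifths of the votes cast (80 − 7 abstaining = 73); 3/5 of 73 = 43.80, rounded up to 44, so 44 needed; 45 in favor. Satisfied.

Valid — all requirements satisfied.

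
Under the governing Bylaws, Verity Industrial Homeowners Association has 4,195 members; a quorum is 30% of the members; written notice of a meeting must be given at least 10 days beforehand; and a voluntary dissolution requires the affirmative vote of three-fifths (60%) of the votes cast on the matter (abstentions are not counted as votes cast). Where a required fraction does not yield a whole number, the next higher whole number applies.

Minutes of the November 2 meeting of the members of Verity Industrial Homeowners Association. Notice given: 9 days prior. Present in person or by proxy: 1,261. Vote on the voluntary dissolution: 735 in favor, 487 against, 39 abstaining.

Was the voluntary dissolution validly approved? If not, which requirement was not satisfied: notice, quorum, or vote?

Invalid — notice requirement not satisfied.

Notice: 9 days given; 10 required. Not satisfied.
Quorum: 30% of 4,195 = 1,258.50, rounded up to 1,259; 1,261 present. Satisfied.
Vote: requires three-fifths of the votes cast (1,261 − 39 abstaining = 1,222); 3/5 of 1222 = 733.20, rounded up to 734, so 734 needed; 735 in favor. Satisfied.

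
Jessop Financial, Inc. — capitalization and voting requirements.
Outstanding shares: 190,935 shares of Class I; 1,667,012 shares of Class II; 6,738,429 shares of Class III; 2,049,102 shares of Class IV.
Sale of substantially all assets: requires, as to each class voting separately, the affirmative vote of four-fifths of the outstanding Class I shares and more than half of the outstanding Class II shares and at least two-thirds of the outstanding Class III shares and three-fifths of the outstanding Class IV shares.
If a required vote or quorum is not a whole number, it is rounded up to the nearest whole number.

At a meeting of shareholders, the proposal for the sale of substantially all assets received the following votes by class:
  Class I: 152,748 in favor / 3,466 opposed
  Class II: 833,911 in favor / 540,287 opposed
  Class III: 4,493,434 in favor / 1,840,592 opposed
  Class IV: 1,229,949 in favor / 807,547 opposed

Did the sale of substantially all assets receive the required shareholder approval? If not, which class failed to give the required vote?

Approved — every class gave the required vote.

Class I: 4/5 of 190935 = 152748; 152,748 required, 152,748 in favor — approved.
Class II: a majority of 1667012 is 833507; 833,507 required, 833,911 in favor — approved.
Class III: 2/3 of 6738429 = 4492286; 4,492,286 required, 4,493,434 in favor — approved.
Class IV: 3/5 of 2049102 = 1229461.20, rounded up to 1229462; 1,229,462 required, 1,229,949 in favor — approved.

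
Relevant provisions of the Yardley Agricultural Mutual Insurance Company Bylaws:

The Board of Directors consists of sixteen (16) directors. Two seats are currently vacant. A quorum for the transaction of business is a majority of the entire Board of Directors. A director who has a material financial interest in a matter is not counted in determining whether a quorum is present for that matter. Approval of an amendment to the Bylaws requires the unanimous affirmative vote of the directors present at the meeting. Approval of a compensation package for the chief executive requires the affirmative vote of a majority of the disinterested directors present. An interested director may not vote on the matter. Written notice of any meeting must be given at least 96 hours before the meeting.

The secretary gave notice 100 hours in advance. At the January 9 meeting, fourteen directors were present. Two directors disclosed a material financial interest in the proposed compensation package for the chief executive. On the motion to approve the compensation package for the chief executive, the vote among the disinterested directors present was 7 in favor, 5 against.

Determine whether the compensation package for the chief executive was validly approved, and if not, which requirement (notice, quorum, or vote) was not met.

Valid — all requirements satisfied.

Notice: 100 hours given; 96 required (100 ≥ 96). Satisfied.
Quorum: 14 present, but the 2 interested directors do not count, leaving 12. Quorum is 9. Satisfied.
Vote: the compensation package for the chief executive requires a majority of the disinterested directors present (14 − 2 = 12). A majority of 12 is 7, so 7 affirmative votes are needed; 7 voted in favor. Satisfied.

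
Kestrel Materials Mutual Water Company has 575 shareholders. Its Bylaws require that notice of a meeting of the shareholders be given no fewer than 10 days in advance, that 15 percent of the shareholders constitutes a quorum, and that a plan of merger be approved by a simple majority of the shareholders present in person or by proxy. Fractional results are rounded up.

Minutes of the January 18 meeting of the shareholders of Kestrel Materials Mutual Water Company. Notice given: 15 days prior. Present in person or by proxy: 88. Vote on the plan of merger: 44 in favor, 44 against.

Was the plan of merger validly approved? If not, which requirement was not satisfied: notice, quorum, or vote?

Invalid — vote requirement not satisfied.

Notice: 15 days given; 10 required. Satisfied.
Quorum: 15% of 575 = 86.25, rounded up to 87; 88 present. Satisfied.
Vote: requires a majority of those present (88); a majority of 88 is 45, so 45 needed; 44 in favor. Not satisfied.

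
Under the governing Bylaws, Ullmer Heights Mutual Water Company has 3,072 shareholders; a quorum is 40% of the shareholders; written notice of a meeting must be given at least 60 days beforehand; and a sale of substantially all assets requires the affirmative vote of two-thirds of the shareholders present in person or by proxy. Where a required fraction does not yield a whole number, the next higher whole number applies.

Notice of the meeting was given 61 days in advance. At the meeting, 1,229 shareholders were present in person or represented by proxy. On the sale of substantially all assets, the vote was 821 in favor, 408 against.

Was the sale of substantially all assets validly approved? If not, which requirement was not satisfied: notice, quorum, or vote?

Valid — all requirements satisfied.

Notice: 61 days given; 60 required. Satisfied.
Quorum: 40% of 3,072 = 1,228.80, rounded up to 1,229; 1,229 present. Satisfied.
Vote: requires two-thirds of those present (1,229); 2/3 of 1229 = 819.33, rounded up to 820, so 820 needed; 821 in favor. Satisfied.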